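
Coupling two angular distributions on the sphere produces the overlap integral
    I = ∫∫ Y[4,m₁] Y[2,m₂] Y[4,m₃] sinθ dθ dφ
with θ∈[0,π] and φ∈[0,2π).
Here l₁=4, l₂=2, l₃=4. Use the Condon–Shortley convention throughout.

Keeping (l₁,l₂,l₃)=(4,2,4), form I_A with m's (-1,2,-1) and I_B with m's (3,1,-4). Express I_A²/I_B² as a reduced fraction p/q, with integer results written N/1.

Shared (l₁,l₂,l₃)=(4,2,4): N and (l;000)² cancel in I_A²/I_B².
A: Δ = 2!·6!·2!/11! = 1/13860; Racah Σ t=2..2: t=2:+1/144 = 1/144; ⇒ 3j(4 2 4; -1 2 -1)² = 10/231, sgn -1
B: Δ = 2!·6!·2!/11! = 1/13860; Racah Σ t=1..1: t=1:−1/1440 = -1/1440; ⇒ 3j(4 2 4; 3 1 -4)² = 7/165, sgn -1
I_A²/I_B² = (10/231)/(7/165) = 50/49

50/49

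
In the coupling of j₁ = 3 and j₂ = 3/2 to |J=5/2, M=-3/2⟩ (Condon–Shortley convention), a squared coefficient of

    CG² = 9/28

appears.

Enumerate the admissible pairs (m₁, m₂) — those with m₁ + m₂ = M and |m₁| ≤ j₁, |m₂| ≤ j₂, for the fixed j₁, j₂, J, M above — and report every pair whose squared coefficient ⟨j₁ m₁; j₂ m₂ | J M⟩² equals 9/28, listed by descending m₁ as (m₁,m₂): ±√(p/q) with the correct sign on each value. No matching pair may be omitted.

Admissible pairs with m₁+m₂ = M = -3/2: (-3,3/2), (-2,1/2), (-1,-1/2), (0,-3/2)
  (m₁,m₂)=(0,-3/2): CG² = 9/35, CG = +√(9/35)
  (m₁,m₂)=(-1,-1/2): CG² = 7/20, CG = −√(7/20)
  (m₁,m₂)=(-2,1/2): CG² = 1/14, CG = +√(1/14)
  (m₁,m₂)=(-3,3/2): CG² = 9/28, CG = +√(9/28)   ← matches the target
Pairs with CG² = 9/28: (-3,3/2): +√(9/28)

(-3,3/2): +√(9/28)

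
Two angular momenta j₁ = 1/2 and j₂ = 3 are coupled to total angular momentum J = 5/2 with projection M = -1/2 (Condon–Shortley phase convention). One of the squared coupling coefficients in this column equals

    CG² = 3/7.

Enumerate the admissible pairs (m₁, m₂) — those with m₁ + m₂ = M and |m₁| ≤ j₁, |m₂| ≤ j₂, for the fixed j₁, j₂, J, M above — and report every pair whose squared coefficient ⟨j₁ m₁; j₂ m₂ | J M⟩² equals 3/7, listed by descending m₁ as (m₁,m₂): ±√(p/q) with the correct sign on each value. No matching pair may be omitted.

Admissible pairs with m₁+m₂ = M = -1/2: (-1/2,0), (1/2,-1)
  (m₁,m₂)=(1/2,-1): CG² = 4/7, CG = +√(4/7)
  (m₁,m₂)=(-1/2,0): CG² = 3/7, CG = −√(3/7)   ← matches the target
Pairs with CG² = 3/7: (-1/2,0): −√(3/7)

(-1/2,0): −√(3/7)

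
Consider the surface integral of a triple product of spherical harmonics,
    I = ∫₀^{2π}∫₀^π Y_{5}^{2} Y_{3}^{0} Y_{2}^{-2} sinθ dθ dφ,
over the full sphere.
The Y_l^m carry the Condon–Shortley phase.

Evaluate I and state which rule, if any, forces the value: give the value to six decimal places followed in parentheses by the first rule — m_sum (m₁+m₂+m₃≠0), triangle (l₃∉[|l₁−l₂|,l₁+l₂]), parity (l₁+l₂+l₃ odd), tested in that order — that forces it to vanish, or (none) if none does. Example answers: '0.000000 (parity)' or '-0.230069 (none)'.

m-sum 0 ✓  L=10 even ✓  2≤2≤8 ✓
Π(2lᵢ+1) = 11×7×5 = 385
triangle coeff Δ(5,3,2) = 1/2310
Σ_t [3,3]: t=3:−1/144 = -1/144
(3j)²=10/231 [(5 3 2; 0 0 0)], sign=-1
Σ_t [3,3]: t=3:−1/864 = -1/864
(3j)²=1/66 [(5 3 2; 2 0 -2)], sign=-1
⇒ 4πI² = 25/99
I = (+1)√(25/99/(4π)) = 0.14175797
No selection rule forces the value: the integral is nonzero (none).

0.141758 (none)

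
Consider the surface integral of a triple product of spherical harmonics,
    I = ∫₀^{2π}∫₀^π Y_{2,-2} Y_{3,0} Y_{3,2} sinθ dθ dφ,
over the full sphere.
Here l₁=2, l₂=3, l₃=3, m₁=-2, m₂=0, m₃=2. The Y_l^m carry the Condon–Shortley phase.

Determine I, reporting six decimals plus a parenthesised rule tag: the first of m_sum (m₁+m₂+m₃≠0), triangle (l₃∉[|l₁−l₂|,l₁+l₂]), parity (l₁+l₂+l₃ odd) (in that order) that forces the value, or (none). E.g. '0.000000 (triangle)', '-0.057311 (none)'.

Checks pass: Σm=0; 8 even; l₃=3∈[1,5].
(2·2+1)(2·3+1)(2·3+1) = 245
Δ: 2! 2! 4! / 9! → 1/3780
sum: t=0:+1/24 t=1:−1/4 t=2:+1/24 = -1/6
3j²(2 3 3; 0 0 0) = Δ·Π!·Σ² = 4/105  (sign +1)
sum: t=2:+1/24 = 1/24
3j²(2 3 3; -2 0 2) = Δ·Π!·Σ² = 1/21  (sign -1)
combine: 4πI² = 245·4/105·1/21 = 4/9
take √, sign -1: I = -0.18806319
No selection rule forces the value: the integral is nonzero (none).

-0.188063 (none)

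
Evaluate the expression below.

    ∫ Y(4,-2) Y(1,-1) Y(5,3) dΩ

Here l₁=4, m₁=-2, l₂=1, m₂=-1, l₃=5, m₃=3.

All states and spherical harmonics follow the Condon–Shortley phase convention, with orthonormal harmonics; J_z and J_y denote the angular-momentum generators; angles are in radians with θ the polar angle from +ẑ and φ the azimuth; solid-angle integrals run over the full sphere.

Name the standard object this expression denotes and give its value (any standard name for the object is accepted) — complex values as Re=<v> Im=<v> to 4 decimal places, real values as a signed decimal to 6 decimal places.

Gaunt coefficient, -0.259847

This is a Gaunt coefficient — the integral of a triple product of spherical harmonics over the sphere.
m-sum 0 ✓  L=10 even ✓  3≤5≤5 ✓
Π(2lᵢ+1) = 9×3×11 = 297
triangle coeff Δ(4,1,5) = 1/495
Σ_t [0,0]: t=0:+1/576 = 1/576
(3j)²=5/99 [(4 1 5; 0 0 0)], sign=-1
Σ_t [0,0]: t=0:+1/2880 = 1/2880
(3j)²=28/495 [(4 1 5; -2 -1 3)], sign=+1
⇒ 4πI² = 28/33
I = (-1)√(28/33/(4π)) = -0.25984664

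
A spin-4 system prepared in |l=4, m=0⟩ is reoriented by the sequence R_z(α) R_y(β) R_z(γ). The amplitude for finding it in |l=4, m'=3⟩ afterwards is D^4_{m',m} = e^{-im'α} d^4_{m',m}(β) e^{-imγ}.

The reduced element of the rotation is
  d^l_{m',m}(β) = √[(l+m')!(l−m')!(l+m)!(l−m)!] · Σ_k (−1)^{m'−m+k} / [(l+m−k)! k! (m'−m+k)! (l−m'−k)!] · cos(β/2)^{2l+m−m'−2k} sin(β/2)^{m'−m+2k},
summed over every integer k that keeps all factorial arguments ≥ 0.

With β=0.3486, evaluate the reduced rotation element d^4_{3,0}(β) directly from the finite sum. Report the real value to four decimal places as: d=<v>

d^4_{3,0}(β=0.3486) via the finite sum:
Half-angle: c=0.984848, s=0.173419. N=√(5040·1·24·24)=1703.830978
k∈{0,1} keeps every argument non-negative
  k=0: (−1)^3·1703.8310/(144)·0.9848^5·0.1734^3 = -0.057174
  k=1: (−1)^4·1703.8310/(144)·0.9848^3·0.1734^5 = +0.001773
d^4_{3,0}(0.3486) = -0.057174 +0.001773 = -0.055401

d=-0.0554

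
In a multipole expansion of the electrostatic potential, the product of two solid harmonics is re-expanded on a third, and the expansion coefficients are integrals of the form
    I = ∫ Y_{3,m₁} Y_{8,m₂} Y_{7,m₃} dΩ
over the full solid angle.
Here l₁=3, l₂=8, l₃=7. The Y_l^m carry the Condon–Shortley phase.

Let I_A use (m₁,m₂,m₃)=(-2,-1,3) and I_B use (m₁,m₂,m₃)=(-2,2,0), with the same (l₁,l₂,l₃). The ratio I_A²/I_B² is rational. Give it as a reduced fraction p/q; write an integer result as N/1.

Same 3,8,7: normalisation and zero-m 3j drop out of the ratio.
A: Δ: 4! 2! 12! / 19! → 1/5290740; sum: t=3:−1/11612160 t=4:+1/52254720 = -1/14929920; 3j²(3 8 7; -2 -1 3) = Δ·Π!·Σ² = 1225/75582  (sign -1)
B: Δ: 4! 2! 12! / 19! → 1/5290740; sum: t=3:−1/7257600 t=4:+1/12441600 = -1/17418240; 3j²(3 8 7; -2 2 0) = Δ·Π!·Σ² = 125/25194  (sign +1)
I_A²/I_B² = (1225/75582)/(125/25194) = 49/15

49/15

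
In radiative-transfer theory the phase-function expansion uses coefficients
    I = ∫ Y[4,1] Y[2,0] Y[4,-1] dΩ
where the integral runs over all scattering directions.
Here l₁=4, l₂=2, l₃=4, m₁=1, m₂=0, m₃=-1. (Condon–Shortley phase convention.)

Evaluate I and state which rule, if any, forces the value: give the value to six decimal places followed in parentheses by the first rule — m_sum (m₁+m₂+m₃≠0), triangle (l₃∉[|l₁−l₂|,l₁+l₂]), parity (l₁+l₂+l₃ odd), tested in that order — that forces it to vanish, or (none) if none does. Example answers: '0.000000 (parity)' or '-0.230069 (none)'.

m-sum 0 ✓  L=10 even ✓  2≤4≤6 ✓
Π(2lᵢ+1) = 9×5×9 = 405
triangle coeff Δ(4,2,4) = 1/13860
Σ_t [0,2]: t=0:+1/192 t=1:−1/36 t=2:+1/192 = -5/288
(3j)²=20/693 [(4 2 4; 0 0 0)], sign=-1
Σ_t [0,2]: t=0:+1/144 t=1:−1/48 t=2:+1/480 = -17/1440
(3j)²=289/13860 [(4 2 4; 1 0 -1)], sign=+1
⇒ 4πI² = 1445/5929
I = (-1)√(1445/5929/(4π)) = -0.13926381
No selection rule forces the value: the integral is nonzero (none).

-0.139264 (none)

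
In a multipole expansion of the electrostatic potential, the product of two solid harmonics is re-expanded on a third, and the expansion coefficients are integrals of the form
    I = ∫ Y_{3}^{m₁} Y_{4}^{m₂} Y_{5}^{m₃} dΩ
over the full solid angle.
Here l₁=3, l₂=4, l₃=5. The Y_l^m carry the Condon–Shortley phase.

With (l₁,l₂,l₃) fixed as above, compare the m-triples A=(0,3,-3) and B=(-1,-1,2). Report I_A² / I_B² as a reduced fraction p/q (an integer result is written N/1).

63/128

Shared (l₁,l₂,l₃)=(3,4,5): N and (l;000)² cancel in I_A²/I_B².
A: Δ = 2!·4!·6!/13! = 1/180180; Racah Σ t=1..2: t=1:−1/2880 t=2:+1/1440 = 1/2880; ⇒ 3j(3 4 5; 0 3 -3)² = 7/715, sgn +1
B: Δ = 2!·4!·6!/13! = 1/180180; Racah Σ t=0..2: t=0:+1/1728 t=1:−1/288 t=2:+1/960 = -1/540; ⇒ 3j(3 4 5; -1 -1 2)² = 128/6435, sgn +1
I_A²/I_B² = (7/715)/(128/6435) = 63/128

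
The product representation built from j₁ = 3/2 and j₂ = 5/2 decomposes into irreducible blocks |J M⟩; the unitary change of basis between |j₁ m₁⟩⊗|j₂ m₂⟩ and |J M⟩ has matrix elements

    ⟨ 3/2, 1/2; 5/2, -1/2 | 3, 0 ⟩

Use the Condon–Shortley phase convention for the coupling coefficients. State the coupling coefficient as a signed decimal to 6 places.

+√(1/5) ≈ +0.447214

√[7·1!2!4!/8! · 2!1!2!3!3!3!] = √(36/5)
  +(−1)^0/∏(0,1,1,2,1,2)! = 1/4  (running 1/4)
  +(−1)^1/∏(1,0,0,1,2,3)! = -1/12  (running 1/6)
⟨..|..⟩ = √(36/5)·(1/6) = +0.447214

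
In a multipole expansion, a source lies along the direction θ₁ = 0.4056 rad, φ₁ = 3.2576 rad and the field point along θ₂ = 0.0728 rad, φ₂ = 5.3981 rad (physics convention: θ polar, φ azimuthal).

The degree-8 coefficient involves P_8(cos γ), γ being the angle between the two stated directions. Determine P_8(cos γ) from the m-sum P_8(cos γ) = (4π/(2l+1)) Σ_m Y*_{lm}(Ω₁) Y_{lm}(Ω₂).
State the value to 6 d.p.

Addition theorem: P_8(cos γ) = (4π/17) Σ_m Y*_{lm}(Ω₁) Y_{lm}(Ω₂), m = −8…8:
  term(m=-8) = -0.000000+0.000000i   from Y*(Ω₁)=+0.000181+0.000242i, Y(Ω₂)=+0.000000+0.000000i
  term(m=-7) = -0.000000-0.000000i   from Y*(Ω₁)=-0.001941-0.002047i, Y(Ω₂)=+0.000000-0.000000i
  term(m=-6) = +0.000000-0.000000i   from Y*(Ω₁)=+0.012715+0.010624i, Y(Ω₂)=+0.000000-0.000001i
  term(m=-5) = -0.000000+0.000001i   from Y*(Ω₁)=-0.057766-0.037849i, Y(Ω₂)=-0.000006-0.000019i
  term(m=-4) = -0.000051-0.000059i   from Y*(Ω₁)=+0.186129+0.093153i, Y(Ω₂)=-0.000344-0.000145i
  term(m=-3) = +0.002278-0.000317i   from Y*(Ω₁)=-0.410153-0.148799i, Y(Ω₂)=-0.004660+0.002464i
  term(m=-2) = -0.012239+0.026589i   from Y*(Ω₁)=+0.537175+0.126918i, Y(Ω₂)=-0.010503+0.051980i
  term(m=-1) = -0.035266-0.055055i   from Y*(Ω₁)=-0.189597-0.022094i, Y(Ω₂)=+0.216897+0.265106i
  term(m=+0) = -0.463530-0.000000i   from Y*(Ω₁)=-0.439472-0.000000i, Y(Ω₂)=+1.054744+0.000000i
  term(m=+1) = -0.035266+0.055055i   from Y*(Ω₁)=+0.189597-0.022094i, Y(Ω₂)=-0.216897+0.265106i
  term(m=+2) = -0.012239-0.026589i   from Y*(Ω₁)=+0.537175-0.126918i, Y(Ω₂)=-0.010503-0.051980i
  term(m=+3) = +0.002278+0.000317i   from Y*(Ω₁)=+0.410153-0.148799i, Y(Ω₂)=+0.004660+0.002464i
  term(m=+4) = -0.000051+0.000059i   from Y*(Ω₁)=+0.186129-0.093153i, Y(Ω₂)=-0.000344+0.000145i
  term(m=+5) = -0.000000-0.000001i   from Y*(Ω₁)=+0.057766-0.037849i, Y(Ω₂)=+0.000006-0.000019i
  term(m=+6) = +0.000000+0.000000i   from Y*(Ω₁)=+0.012715-0.010624i, Y(Ω₂)=+0.000000+0.000001i
  term(m=+7) = -0.000000+0.000000i   from Y*(Ω₁)=+0.001941-0.002047i, Y(Ω₂)=-0.000000-0.000000i
  term(m=+8) = -0.000000-0.000000i   from Y*(Ω₁)=+0.000181-0.000242i, Y(Ω₂)=+0.000000-0.000000i
Total Σ_m = -0.554086+0.000000i. Multiply by 0.739198: -0.409579+0.000000i. P_8(cos γ) = -0.409579

-0.409579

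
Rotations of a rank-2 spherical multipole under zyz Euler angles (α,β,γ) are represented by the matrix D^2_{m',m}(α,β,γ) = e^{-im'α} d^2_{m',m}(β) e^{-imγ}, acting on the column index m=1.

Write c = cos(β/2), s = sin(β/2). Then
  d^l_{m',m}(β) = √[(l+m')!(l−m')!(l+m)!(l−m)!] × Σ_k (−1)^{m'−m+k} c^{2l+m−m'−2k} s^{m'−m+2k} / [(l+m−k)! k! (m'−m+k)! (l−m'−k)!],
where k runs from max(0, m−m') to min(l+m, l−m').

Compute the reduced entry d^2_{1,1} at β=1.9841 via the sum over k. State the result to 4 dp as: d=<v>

d=-0.5395

d^2_{1,1}(β=1.9841) via the finite sum:
Half-angle: c=0.546975, s=0.837149. N=√(6·1·6·1)=6.000000
Admissible k: 0..1 (factorial args all ≥0)
  k=0: (−1)^0·6.0000/(6)·0.5470^4·0.8371^0 = +0.089510
  k=1: (−1)^1·6.0000/(2)·0.5470^2·0.8371^2 = -0.629016
d^2_{1,1}(1.9841) = +0.089510 -0.629016 = -0.539506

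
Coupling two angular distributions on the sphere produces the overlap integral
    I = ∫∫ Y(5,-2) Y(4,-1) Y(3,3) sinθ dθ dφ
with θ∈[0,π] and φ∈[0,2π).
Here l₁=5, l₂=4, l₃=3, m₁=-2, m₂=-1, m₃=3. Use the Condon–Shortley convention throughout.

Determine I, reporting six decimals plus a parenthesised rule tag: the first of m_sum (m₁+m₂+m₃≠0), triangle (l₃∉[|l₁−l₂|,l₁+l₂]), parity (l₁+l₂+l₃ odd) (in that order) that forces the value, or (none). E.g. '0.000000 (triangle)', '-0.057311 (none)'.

m-sum 0 ✓  L=12 even ✓  1≤3≤9 ✓
Π(2lᵢ+1) = 11×9×7 = 693
triangle coeff Δ(5,4,3) = 1/180180
Σ_t [2,4]: t=2:+1/576 t=3:−1/144 t=4:+1/576 = -1/288
(3j)²=20/1001 [(5 4 3; 0 0 0)], sign=+1
Σ_t [3,3]: t=3:−1/1728 = -1/1728
(3j)²=25/858 [(5 4 3; -2 -1 3)], sign=-1
⇒ 4πI² = 750/1859
I = (-1)√(750/1859/(4π)) = -0.17917854
No selection rule forces the value: the integral is nonzero (none).

-0.179179 (none)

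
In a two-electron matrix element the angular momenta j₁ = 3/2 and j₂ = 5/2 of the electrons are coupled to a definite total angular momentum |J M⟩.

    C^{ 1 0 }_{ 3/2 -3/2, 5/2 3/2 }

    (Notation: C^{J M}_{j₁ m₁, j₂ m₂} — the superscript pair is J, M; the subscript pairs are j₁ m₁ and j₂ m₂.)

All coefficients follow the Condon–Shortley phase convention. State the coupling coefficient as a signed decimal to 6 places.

triangle: 3!·0!·2!/6! = 12/720
(j±m)!: 0!·3!·4!·1!·1!·1! = 144
prefactor² = (2J+1)·Δ·N² = 36/5
  k=3: −1/(3!·0!·0!·1!·0!·1!) = -1/6
Σ = -1/6  ⇒  CG² = 36/5·(-1/6)² = 1/5
CG = −√(1/5) = -0.447214

−√(1/5) ≈ -0.447214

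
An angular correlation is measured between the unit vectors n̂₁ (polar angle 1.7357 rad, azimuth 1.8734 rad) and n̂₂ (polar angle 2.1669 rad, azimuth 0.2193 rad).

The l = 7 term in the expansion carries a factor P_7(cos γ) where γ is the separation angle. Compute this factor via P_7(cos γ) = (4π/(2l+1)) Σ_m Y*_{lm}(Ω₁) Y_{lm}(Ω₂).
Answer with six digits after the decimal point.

Addition theorem: P_7(cos γ) = (4π/15) Σ_m Y*_{lm}(Ω₁) Y_{lm}(Ω₂), m = −7…7:
  m=-7: (0.388035, 0.236536) × (0.004743, -0.132804) = (0.033253, -0.050411)  (running Σ = (0.033253, -0.050411))
  m=-6: (-0.068588, 0.274530) × (-0.085089, 0.326425) = (-0.083777, -0.045748)  (running Σ = (-0.050524, -0.096159))
  m=-5: (0.222278, -0.012857) × (0.201446, -0.392389) = (0.039732, -0.089810)  (running Σ = (-0.010792, -0.185969))
  m=-4: (0.106576, 0.282816) × (-0.135570, 0.163062) = (-0.060565, -0.020963)  (running Σ = (-0.071357, -0.206932))
  m=-3: (0.110922, -0.086619) × (-0.178402, 0.137859) = (-0.007847, 0.030745)  (running Σ = (-0.079204, -0.176187))
  m=-2: (0.249503, 0.172608) × (0.297604, -0.139598) = (0.098349, 0.016539)  (running Σ = (0.019144, -0.159648))
  m=-1: (0.032167, -0.103036) × (0.093268, -0.020788) = (0.000858, -0.010279)  (running Σ = (0.020003, -0.169927))
  m=0: (0.302724, -0.000000) × (-0.340121, 0.000000) = (-0.102963, 0.000000)  (running Σ = (-0.082960, -0.169927))
  m=1: (-0.032167, -0.103036) × (-0.093268, -0.020788) = (0.000858, 0.010279)  (running Σ = (-0.082102, -0.159648))
  m=2: (0.249503, -0.172608) × (0.297604, 0.139598) = (0.098349, -0.016539)  (running Σ = (0.016247, -0.176187))
  m=3: (-0.110922, -0.086619) × (0.178402, 0.137859) = (-0.007847, -0.030745)  (running Σ = (0.008400, -0.206932))
  m=4: (0.106576, -0.282816) × (-0.135570, -0.163062) = (-0.060565, 0.020963)  (running Σ = (-0.052166, -0.185969))
  m=5: (-0.222278, -0.012857) × (-0.201446, -0.392389) = (0.039732, 0.089810)  (running Σ = (-0.012433, -0.096159))
  m=6: (-0.068588, -0.274530) × (-0.085089, -0.326425) = (-0.083777, 0.045748)  (running Σ = (-0.096211, -0.050411))
  m=7: (-0.388035, 0.236536) × (-0.004743, -0.132804) = (0.033253, 0.050411)  (running Σ = (-0.062957, -0.000000))
Total Σ_m = (-0.062957, -0.000000). Multiply by 0.837758: (-0.052743, -0.000000). P_7(cos γ) = -0.052743

-0.052743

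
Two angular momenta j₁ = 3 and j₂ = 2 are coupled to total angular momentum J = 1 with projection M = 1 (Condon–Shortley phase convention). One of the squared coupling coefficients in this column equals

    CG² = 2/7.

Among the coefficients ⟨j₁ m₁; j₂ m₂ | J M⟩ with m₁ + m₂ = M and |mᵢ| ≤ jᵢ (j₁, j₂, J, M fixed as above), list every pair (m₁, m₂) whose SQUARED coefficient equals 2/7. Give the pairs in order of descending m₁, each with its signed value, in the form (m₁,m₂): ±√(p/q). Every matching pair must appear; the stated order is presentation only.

(2,-1): −√(2/7)

Admissible pairs with m₁+m₂ = M = 1: (-1,2), (0,1), (1,0), (2,-1), (3,-2)
  (m₁,m₂)=(3,-2): CG² = 3/7, CG = +√(3/7)
  (m₁,m₂)=(2,-1): CG² = 2/7, CG = −√(2/7)   ← matches the target
  (m₁,m₂)=(1,0): CG² = 6/35, CG = +√(6/35)
  (m₁,m₂)=(0,1): CG² = 3/35, CG = −√(3/35)
  (m₁,m₂)=(-1,2): CG² = 1/35, CG = +√(1/35)
Pairs with CG² = 2/7: (2,-1): −√(2/7)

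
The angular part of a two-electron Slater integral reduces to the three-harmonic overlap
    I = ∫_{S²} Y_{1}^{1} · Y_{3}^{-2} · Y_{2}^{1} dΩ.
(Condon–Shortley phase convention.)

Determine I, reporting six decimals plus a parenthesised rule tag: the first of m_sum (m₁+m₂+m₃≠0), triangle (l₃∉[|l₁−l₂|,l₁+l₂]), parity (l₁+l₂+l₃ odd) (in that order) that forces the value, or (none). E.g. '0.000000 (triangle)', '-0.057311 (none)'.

0.261169 (none)

Rules hold: Σm=0, L=6 even, 2≤2≤4.
N = 3·7·5 = 105
Δ = 2!·0!·4!/7! = 1/105
Racah Σ t=1..1: t=1:−1/4 = -1/4
⇒ 3j(1 3 2; 0 0 0)² = 3/35, sgn -1
Racah Σ t=0..0: t=0:+1/12 = 1/12
⇒ 3j(1 3 2; 1 -2 1)² = 2/21, sgn -1
4πI² = N·(3j₀)²·(3jₘ)² = 6/7
I = +1·√(0.857143/4π) = 0.26116903
No selection rule forces the value: the integral is nonzero (none).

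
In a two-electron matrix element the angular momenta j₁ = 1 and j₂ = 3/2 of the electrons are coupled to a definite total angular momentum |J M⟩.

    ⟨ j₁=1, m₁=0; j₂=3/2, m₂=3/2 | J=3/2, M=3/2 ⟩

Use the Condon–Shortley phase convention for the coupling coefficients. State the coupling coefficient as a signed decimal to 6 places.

j₁+j₂−J=1  J+j₁−j₂=1  J−j₁+j₂=2  j₁+j₂+J+1=5
(j₁±m₁, j₂±m₂, J±M) = (1,1,3,0,3,0)
P² = 12/5
sum k=1..1:
  [1] −1/2 = -1/2
S = -1/2
C² = P²·S² = 3/5 ; C = -0.774597

-0.774597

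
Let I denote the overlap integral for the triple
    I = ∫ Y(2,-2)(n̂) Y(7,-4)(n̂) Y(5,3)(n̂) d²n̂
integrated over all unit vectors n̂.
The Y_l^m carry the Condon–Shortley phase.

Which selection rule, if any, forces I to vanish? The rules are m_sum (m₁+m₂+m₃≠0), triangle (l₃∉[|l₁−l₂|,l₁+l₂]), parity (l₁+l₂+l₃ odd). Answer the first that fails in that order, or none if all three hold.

Σmᵢ = -3  ✗
l₃∈[|l₁−l₂|,l₁+l₂]=[5,9], have l₃=5
Σlᵢ = 14 ⇒ even

m_sum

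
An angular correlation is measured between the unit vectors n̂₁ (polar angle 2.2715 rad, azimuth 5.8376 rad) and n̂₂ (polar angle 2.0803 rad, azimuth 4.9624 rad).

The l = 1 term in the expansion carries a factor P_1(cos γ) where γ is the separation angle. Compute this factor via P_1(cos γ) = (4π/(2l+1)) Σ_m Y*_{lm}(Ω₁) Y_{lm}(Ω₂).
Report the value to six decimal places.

0.742111

Expand P_1 via completeness: Σ_{m} conj(Y_{1,m}) at Ω₁ times Y_{1,m} at Ω₂ —
  m=-1: Y*=+0.238306-0.113820i  Y=+0.074623+0.292235i  product +0.051045+0.061148i
  m=+0: Y*=-0.315029-0.000000i  Y=-0.238313+0.000000i  product +0.075076+0.000000i
  m=+1: Y*=-0.238306-0.113820i  Y=-0.074623+0.292235i  product +0.051045-0.061148i
Accumulated sum +0.177166+0.000000i; after 4π/(2l+1) scaling, +0.742111+0.000000i ⇒ P_1 = 0.742111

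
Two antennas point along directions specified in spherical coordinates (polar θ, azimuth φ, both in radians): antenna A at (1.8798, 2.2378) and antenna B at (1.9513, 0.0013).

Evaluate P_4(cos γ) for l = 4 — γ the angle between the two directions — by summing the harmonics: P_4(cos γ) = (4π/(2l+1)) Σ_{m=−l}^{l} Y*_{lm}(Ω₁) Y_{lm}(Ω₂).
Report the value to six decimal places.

-0.174909

Summing Y*_{l m}(θ₁,φ₁)·Y_{l m}(θ₂,φ₂) over m ∈ [−4, 4]; prefactor 4π/(2·4+1) = 1.396263:
  m=-4: (-0.324352, 0.166223) × (0.328871, -0.001710) = (-0.106386, 0.055220)  (running Σ = (-0.106386, 0.055220))
  m=-3: (-0.299094, -0.137249) × (-0.372074, 0.001451) = (0.111484, 0.050633)  (running Σ = (0.005099, 0.105853))
  m=-2: (0.025112, 0.104064) × (-0.009948, 0.000026) = (-0.000253, -0.001035)  (running Σ = (0.004846, 0.104818))
  m=-1: (-0.199474, 0.253336) × (0.331892, -0.000431) = (-0.066094, 0.084166)  (running Σ = (-0.061248, 0.188985))
  m=0: (0.055524, -0.000000) × (-0.049933, 0.000000) = (-0.002772, 0.000000)  (running Σ = (-0.064021, 0.188985))
  m=1: (0.199474, 0.253336) × (-0.331892, -0.000431) = (-0.066094, -0.084166)  (running Σ = (-0.130115, 0.104818))
  m=2: (0.025112, -0.104064) × (-0.009948, -0.000026) = (-0.000253, 0.001035)  (running Σ = (-0.130368, 0.105853))
  m=3: (0.299094, -0.137249) × (0.372074, 0.001451) = (0.111484, -0.050633)  (running Σ = (-0.018884, 0.055220))
  m=4: (-0.324352, -0.166223) × (0.328871, 0.001710) = (-0.106386, -0.055220)  (running Σ = (-0.125269, -0.000000))
Total Σ_m = (-0.125269, -0.000000). Multiply by 1.396263: (-0.174909, -0.000000). P_4(cos γ) = -0.174909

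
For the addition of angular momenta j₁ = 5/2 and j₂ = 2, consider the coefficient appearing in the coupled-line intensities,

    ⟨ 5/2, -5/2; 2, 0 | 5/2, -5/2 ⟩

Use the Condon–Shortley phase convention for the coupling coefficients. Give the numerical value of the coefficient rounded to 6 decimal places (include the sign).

+√(5/14) = +0.597614

√[6·2!3!2!/8! · 0!5!2!2!0!5!] = √(1440/7)
  +(−1)^2/∏(2,0,3,0,0,2)! = 1/24  (running 1/24)
⟨..|..⟩ = √(1440/7)·(1/24) = +0.597614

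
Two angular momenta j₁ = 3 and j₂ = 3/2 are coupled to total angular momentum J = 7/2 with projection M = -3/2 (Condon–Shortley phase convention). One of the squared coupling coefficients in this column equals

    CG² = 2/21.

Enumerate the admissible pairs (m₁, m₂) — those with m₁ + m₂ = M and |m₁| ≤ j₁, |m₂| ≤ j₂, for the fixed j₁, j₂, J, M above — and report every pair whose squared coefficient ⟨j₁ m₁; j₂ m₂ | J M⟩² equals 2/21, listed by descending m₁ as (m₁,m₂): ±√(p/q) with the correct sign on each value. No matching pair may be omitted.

(-3,3/2): −√(2/21)

Admissible pairs with m₁+m₂ = M = -3/2: (-3,3/2), (-2,1/2), (-1,-1/2), (0,-3/2)
  (m₁,m₂)=(0,-3/2): CG² = 10/21, CG = +√(10/21)
  (m₁,m₂)=(-1,-1/2): CG² = 0/1, CG = 0
  (m₁,m₂)=(-2,1/2): CG² = 3/7, CG = −√(3/7)
  (m₁,m₂)=(-3,3/2): CG² = 2/21, CG = −√(2/21)   ← matches the target
Pairs with CG² = 2/21: (-3,3/2): −√(2/21)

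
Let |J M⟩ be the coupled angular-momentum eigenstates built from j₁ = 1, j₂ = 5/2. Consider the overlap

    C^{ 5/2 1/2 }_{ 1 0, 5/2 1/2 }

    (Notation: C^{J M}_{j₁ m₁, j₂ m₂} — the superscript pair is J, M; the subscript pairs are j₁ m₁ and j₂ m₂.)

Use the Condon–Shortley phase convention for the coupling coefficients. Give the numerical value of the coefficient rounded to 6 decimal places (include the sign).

−√(1/35) = -0.169031

j₁+j₂−J=1  J+j₁−j₂=1  J−j₁+j₂=4  j₁+j₂+J+1=7
(j₁±m₁, j₂±m₂, J±M) = (1,1,3,2,3,2)
P² = 144/35
sum k=0..1:
  [0] +1/6 = 1/6
  [1] −1/4 = -1/4
S = -1/12
C² = P²·S² = 1/35 ; C = -0.169031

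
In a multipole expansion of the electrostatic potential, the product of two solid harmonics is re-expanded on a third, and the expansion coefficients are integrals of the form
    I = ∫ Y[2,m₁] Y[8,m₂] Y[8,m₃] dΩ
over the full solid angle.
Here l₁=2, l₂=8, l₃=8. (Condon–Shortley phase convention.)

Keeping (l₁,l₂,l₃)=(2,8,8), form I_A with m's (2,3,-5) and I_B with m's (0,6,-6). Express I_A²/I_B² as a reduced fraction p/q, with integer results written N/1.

65/18

Same 2,8,8: normalisation and zero-m 3j drop out of the ratio.
A: Δ: 2! 2! 14! / 19! → 1/348840; sum: t=0:+1/958003200 = 1/958003200; 3j²(2 8 8; 2 3 -5) = Δ·Π!·Σ² = 13/969  (sign -1)
B: Δ: 2! 2! 14! / 19! → 1/348840; sum: t=0:+1/348713164800 t=1:−1/6227020800 t=2:+1/3832012800 = 1/9686476800; 3j²(2 8 8; 0 6 -6) = Δ·Π!·Σ² = 6/1615  (sign +1)
I_A²/I_B² = (13/969)/(6/1615) = 65/18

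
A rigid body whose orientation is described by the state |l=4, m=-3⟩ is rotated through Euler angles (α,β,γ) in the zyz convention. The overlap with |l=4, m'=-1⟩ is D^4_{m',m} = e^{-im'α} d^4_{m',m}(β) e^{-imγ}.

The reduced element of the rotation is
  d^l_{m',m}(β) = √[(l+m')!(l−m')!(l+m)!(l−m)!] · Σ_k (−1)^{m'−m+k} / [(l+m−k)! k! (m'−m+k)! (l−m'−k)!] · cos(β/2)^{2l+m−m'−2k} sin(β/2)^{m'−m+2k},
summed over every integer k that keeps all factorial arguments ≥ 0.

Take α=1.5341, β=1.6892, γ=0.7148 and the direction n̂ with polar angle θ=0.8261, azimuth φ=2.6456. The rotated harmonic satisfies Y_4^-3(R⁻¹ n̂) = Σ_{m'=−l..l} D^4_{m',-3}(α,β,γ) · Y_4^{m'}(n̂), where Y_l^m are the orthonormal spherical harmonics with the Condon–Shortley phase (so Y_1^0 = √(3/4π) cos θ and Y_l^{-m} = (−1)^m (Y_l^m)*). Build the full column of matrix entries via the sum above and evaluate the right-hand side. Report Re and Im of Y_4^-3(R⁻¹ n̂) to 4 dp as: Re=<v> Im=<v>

Need the full column D^4_{m',-3} for m'=−4..4 at α=1.5341, β=1.6892, γ=0.7148.
cos(β/2)=0.664030, sin(β/2)=0.747706
d^4_{-4,-3}: single k=1 term ⇒ +0.120390;  D = -0.049839+0.109590i
d^4_{-3,-3}: k∈[0..1] ⇒ +0.037801 -0.335496 = -0.297695;  D = -0.266284-0.133098i
d^4_{-2,-3}: k∈[0..1] ⇒ -0.159261 +0.605783 = +0.446521;  D = +0.214156-0.391814i
d^4_{-1,-3}: k∈[0..1] ⇒ +0.380416 -0.803884 = -0.423467;  D = +0.363883+0.216596i
d^4_{0,-3}: k∈[0..1] ⇒ -0.638551 +0.809620 = +0.171068;  D = -0.092832+0.143689i
d^4_{1,-3}: k∈[0..1] ⇒ +0.803884 -0.611547 = +0.192337;  D = +0.157615+0.110231i
d^4_{2,-3}: k∈[0..1] ⇒ -0.768073 +0.324613 = -0.443459;  D = -0.267314+0.353835i
d^4_{3,-3}: k∈[0..1] ⇒ +0.539334 -0.097689 = +0.441645;  D = -0.342383-0.278969i
d^4_{4,-3}: single k=0 term ⇒ -0.245385;  D = +0.161875-0.184419i
Y_4^{m'}(θ=0.8261,φ=2.6456) and Σ D·Y over m':
  (-0.0498+0.1096i)·(-0.0519+0.1185i)  (-0.2663-0.1331i)·(-0.0279-0.3361i)  (+0.2142-0.3918i)·(+0.2192+0.3354i)  (+0.3639+0.2166i)·(-0.0447-0.0242i)  (-0.0928+0.1437i)·(-0.3592+0.0000i)  (+0.1576+0.1102i)·(+0.0447-0.0242i)  (-0.2673+0.3538i)·(+0.2192-0.3354i)  (-0.3424-0.2790i)·(+0.0279-0.3361i)  (+0.1619-0.1844i)·(-0.0519-0.1185i)
Y_4^-3(R⁻¹ n̂) = +0.089219+0.263503i

Re=0.0892 Im=0.2635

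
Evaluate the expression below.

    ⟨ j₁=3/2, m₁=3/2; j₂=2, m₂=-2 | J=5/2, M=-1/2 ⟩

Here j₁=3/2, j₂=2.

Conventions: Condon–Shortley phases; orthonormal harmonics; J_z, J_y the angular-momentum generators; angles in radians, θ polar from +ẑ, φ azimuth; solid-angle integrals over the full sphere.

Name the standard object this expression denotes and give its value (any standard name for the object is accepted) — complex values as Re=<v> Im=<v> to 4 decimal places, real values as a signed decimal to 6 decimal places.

This is a Clebsch–Gordan (vector-coupling) coefficient.
j₁+j₂−J=1  J+j₁−j₂=2  J−j₁+j₂=3  j₁+j₂+J+1=7
(j₁±m₁, j₂±m₂, J±M) = (3,0,0,4,2,3)
P² = 864/35
sum k=0..0:
  [0] +1/12 = 1/12
S = 1/12
C² = P²·S² = 6/35 ; C = +0.414039

Clebsch–Gordan coefficient, +√(6/35) ≈ +0.414039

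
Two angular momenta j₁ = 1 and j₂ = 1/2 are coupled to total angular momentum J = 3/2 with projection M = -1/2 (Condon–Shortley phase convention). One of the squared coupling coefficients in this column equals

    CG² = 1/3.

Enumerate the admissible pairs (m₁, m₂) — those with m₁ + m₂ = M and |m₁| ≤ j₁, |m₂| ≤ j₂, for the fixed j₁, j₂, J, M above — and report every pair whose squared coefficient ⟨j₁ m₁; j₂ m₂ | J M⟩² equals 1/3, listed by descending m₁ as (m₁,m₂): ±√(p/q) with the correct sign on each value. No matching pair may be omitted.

Admissible pairs with m₁+m₂ = M = -1/2: (-1,1/2), (0,-1/2)
  (m₁,m₂)=(0,-1/2): CG² = 2/3, CG = +√(2/3)
  (m₁,m₂)=(-1,1/2): CG² = 1/3, CG = +√(1/3)   ← matches the target
Pairs with CG² = 1/3: (-1,1/2): +√(1/3)

(-1,1/2): +√(1/3)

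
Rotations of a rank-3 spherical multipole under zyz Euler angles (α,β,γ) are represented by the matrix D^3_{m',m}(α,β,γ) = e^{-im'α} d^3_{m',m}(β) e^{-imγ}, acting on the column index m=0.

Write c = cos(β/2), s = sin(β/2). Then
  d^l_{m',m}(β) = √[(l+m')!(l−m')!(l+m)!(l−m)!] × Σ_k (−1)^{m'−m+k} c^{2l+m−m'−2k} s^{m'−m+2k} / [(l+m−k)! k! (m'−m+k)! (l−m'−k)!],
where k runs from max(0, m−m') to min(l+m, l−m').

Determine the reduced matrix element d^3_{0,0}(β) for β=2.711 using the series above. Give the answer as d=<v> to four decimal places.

d^3_{0,0}(β=2.7110) via the finite sum:
Half-angle: c=0.213637, s=0.976913. N=√(6·6·6·6)=36.000000
The bounds max(0,m−m')=0 and min(l+m,l−m')=3 give 4 terms
  k=0: (−1)^0·36.0000/(36)·0.2136^6·0.9769^0 = +0.000095
  k=1: (−1)^1·36.0000/(4)·0.2136^4·0.9769^2 = -0.017892
  k=2: (−1)^2·36.0000/(4)·0.2136^2·0.9769^4 = +0.374127
  k=3: (−1)^3·36.0000/(36)·0.2136^0·0.9769^6 = -0.869232
d^3_{0,0}(2.7110) = +0.000095 -0.017892 +0.374127 -0.869232 = -0.512902

d=-0.5129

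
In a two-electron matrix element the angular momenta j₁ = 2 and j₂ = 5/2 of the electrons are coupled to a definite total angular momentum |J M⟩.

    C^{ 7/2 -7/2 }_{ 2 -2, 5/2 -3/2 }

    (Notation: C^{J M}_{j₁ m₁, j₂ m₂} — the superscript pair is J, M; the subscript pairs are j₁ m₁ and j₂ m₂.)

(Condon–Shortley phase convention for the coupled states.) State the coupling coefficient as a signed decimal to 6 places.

triangle: 1!×3!×4!/9! = 144/362880
(j±m)!: 0!×4!×1!×4!×0!×7! = 2903040
prefactor² = (2J+1)×Δ×N² = 9216
  k=1: −1/(1!×0!×3!×0!×0!×4!) = -1/144
Σ = -1/144  ⇒  CG² = 9216×(-1/144)² = 4/9
CG = −√(4/9) = -0.666667

-0.666667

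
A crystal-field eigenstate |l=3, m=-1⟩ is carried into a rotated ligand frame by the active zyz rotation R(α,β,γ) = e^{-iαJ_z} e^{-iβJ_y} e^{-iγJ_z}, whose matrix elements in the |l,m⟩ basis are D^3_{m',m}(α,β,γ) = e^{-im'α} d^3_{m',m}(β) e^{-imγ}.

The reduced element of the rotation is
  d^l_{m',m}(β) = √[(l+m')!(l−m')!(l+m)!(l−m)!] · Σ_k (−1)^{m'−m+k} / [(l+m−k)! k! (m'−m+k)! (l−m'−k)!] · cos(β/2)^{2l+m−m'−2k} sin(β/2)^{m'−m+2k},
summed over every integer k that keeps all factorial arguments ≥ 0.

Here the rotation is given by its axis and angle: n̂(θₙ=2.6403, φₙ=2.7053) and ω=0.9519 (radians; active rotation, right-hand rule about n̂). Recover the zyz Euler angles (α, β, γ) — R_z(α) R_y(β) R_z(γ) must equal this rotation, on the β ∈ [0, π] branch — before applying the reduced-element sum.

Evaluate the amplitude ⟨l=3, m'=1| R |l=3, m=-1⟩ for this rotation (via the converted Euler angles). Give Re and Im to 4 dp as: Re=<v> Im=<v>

Re=-0.1579 Im=-0.1881

Axis–angle → zyz. n̂ = (sinθₙcosφₙ, sinθₙsinφₙ, cosθₙ) = (-0.435543, +0.203076, -0.876962), ω = 0.9519.
R = I cosω + sinω [n̂]ₓ + (1−cosω) n̂n̂ᵀ gives
  R = [+0.659784, +0.677166, +0.325778; -0.751439, +0.597452, +0.279985; -0.005040, -0.429532, +0.903038]
β = atan2(√(R₁₃²+R₂₃²), R₃₃) = 0.444007; α = atan2(R₂₃, R₁₃) mod 2π = 0.709945; γ = atan2(R₃₂, −R₃₁) mod 2π = 4.724123
Split into d^3_{1,-1}(β=0.4440) × two z-phases.
With c≡cos(β/2)=0.975458 and s≡sin(β/2)=0.220184, N=[24·2·2·24]^{1/2}=48.000000
k∈{0,1,2} keeps every argument non-negative
  k=0: (−1)^2·48.0000/(8)·0.9755^4·0.2202^2 = +0.263365
  k=1: (−1)^3·48.0000/(6)·0.9755^2·0.2202^4 = -0.017892
  k=2: (−1)^4·48.0000/(48)·0.9755^0·0.2202^6 = +0.000114
d^3_{1,-1}(0.4440) = +0.263365 -0.017892 +0.000114 = +0.245588
D = (+0.758398-0.651792i)·(+0.245588)·(+0.011734-0.999931i) = -0.157876-0.188118i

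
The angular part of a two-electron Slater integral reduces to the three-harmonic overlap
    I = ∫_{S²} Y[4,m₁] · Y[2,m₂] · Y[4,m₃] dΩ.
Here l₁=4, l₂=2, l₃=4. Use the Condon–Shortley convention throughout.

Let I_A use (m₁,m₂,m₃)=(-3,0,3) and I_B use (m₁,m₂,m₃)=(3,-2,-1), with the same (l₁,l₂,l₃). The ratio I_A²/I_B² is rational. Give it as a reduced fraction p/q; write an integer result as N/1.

7/54

l's match ⇒ only the (l;m) 3-j factors differ between A and B.
A: triangle coeff Δ(4,2,4) = 1/13860; Σ_t [1,2]: t=1:−1/720 t=2:+1/480 = 1/1440; (3j)²=7/1980 [(4 2 4; -3 0 3)], sign=-1
B: triangle coeff Δ(4,2,4) = 1/13860; Σ_t [0,0]: t=0:+1/480 = 1/480; (3j)²=3/110 [(4 2 4; 3 -2 -1)], sign=-1
I_A²/I_B² = (7/1980)/(3/110) = 7/54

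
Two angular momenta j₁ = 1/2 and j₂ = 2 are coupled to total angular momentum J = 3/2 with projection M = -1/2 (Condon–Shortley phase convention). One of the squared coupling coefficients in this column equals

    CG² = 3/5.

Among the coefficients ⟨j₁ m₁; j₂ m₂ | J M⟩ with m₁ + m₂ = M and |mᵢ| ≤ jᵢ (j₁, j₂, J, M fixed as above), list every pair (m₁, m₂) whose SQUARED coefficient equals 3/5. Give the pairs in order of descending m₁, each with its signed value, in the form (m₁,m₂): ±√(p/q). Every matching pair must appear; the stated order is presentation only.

Admissible pairs with m₁+m₂ = M = -1/2: (-1/2,0), (1/2,-1)
  (m₁,m₂)=(1/2,-1): CG² = 3/5, CG = +√(3/5)   ← matches the target
  (m₁,m₂)=(-1/2,0): CG² = 2/5, CG = −√(2/5)
Pairs with CG² = 3/5: (1/2,-1): +√(3/5)

(1/2,-1): +√(3/5)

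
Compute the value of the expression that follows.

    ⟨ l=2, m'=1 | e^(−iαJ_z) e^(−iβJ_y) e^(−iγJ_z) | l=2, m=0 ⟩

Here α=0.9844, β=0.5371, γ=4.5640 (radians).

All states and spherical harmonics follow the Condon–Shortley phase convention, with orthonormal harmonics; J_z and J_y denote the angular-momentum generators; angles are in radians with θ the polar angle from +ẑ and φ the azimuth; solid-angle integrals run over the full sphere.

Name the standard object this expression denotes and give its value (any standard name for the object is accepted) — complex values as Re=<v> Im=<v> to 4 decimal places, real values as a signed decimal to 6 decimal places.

This is a Wigner D-matrix element — the rotation-matrix element ⟨l m'| R(α,β,γ) |l m⟩ in the angular-momentum basis.
Split into d^2_{1,0}(β=0.5371) × two z-phases.
Half-angle: c=0.964157, s=0.265334. N=√(6·1·2·2)=4.898979
Admissible k: 0..1 (factorial args all ≥0)
  k=0: (−1)^1·4.8990/(2)·0.9642^3·0.2653^1 = -0.582520
  k=1: (−1)^2·4.8990/(2)·0.9642^1·0.2653^3 = +0.044116
d^2_{1,0}(0.5371) = -0.582520 +0.044116 = -0.538404
Attach z-rotation phases: D = e^{-i(1)(0.9844)}·(-0.538404)·e^{-i(0)(4.5640)} = -0.297933+0.448458i

Wigner D-matrix element, Re=-0.2979 Im=0.4485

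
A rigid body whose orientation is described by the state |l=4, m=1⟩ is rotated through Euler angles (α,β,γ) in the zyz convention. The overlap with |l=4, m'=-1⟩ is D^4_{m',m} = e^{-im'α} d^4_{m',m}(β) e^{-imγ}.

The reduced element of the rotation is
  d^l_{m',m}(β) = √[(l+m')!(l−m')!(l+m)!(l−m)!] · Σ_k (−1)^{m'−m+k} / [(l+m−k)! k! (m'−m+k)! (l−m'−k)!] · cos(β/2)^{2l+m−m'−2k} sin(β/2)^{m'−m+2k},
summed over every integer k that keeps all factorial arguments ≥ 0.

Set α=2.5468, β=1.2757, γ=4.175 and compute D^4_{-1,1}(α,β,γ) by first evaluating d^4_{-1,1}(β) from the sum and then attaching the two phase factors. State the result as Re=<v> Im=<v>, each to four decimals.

Split into d^4_{-1,1}(β=1.2757) × two z-phases.
With c≡cos(β/2)=0.803378 and s≡sin(β/2)=0.595470, N=[6·120·120·6]^{1/2}=720.000000
k: max(0,(1)−(-1))=2 … min(4+(1),4−(-1))=5
  k=2: (−1)^0·720.0000/(72)·0.8034^6·0.5955^2 = +0.953319
  k=3: (−1)^1·720.0000/(24)·0.8034^4·0.5955^4 = -1.571227
  k=4: (−1)^2·720.0000/(48)·0.8034^2·0.5955^6 = +0.431607
  k=5: (−1)^3·720.0000/(720)·0.8034^0·0.5955^8 = -0.015808
d^4_{-1,1}(1.2757) = +0.953319 -1.571227 +0.431607 -0.015808 = -0.202109
Attach z-rotation phases: D = e^{-i(-1)(2.5468)}·(-0.202109)·e^{-i(1)(4.1750)} = +0.011595+0.201776i

Re=0.0116 Im=0.2018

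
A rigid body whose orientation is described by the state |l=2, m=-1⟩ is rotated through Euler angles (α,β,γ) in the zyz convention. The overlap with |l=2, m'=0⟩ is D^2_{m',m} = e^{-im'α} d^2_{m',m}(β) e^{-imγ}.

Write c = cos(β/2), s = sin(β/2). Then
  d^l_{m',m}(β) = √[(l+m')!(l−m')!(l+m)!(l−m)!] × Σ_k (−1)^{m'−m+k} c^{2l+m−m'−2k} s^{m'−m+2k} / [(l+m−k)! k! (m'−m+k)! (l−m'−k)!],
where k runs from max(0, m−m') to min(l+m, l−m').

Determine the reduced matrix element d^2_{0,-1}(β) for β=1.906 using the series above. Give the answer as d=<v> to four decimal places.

d^2_{0,-1}(β=1.9060) via the finite sum:
Half-angle: c=0.579240, s=0.815157. N=√(2·2·1·6)=4.898979
k: max(0,(-1)−(0))=0 … min(2+(-1),2−(0))=1
  k=0: (−1)^1·4.8990/(2)·0.5792^3·0.8152^1 = -0.388055
  k=1: (−1)^2·4.8990/(2)·0.5792^1·0.8152^3 = +0.768525
d^2_{0,-1}(1.9060) = -0.388055 +0.768525 = +0.380470

d=0.3805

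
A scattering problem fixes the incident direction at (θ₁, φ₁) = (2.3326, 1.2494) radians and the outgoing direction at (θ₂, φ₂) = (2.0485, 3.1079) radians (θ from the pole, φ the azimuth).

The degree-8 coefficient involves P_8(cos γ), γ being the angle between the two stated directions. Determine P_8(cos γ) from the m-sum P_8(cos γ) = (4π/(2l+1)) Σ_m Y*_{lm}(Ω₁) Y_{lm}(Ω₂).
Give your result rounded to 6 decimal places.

0.111475

Summing Y*_{l m}(θ₁,φ₁)·Y_{l m}(θ₂,φ₂) over m ∈ [−8, 8]; prefactor 4π/(2·8+1) = 0.739198:
  term(m=-8) = (-0.005155, -0.005751)   from Y*(Ω₁)=(-0.032603, -0.020917), Y(Ω₂)=(0.192180, 0.053093)
  term(m=-7) = (0.055129, -0.026165)   from Y*(Ω₁)=(0.115021, -0.092819), Y(Ω₂)=(0.401441, 0.096475)
  term(m=-6) = (0.020600, 0.131468)   from Y*(Ω₁)=(0.116230, 0.311072), Y(Ω₂)=(0.392565, 0.080458)
  term(m=-5) = (-0.016103, -0.002143)   from Y*(Ω₁)=(-0.461318, 0.016700), Y(Ω₂)=(0.034692, 0.005900)
  term(m=-4) = (-0.042628, 0.095460)   from Y*(Ω₁)=(0.087838, -0.299580), Y(Ω₂)=(-0.331839, -0.044995)
  term(m=-3) = (0.019665, 0.016824)   from Y*(Ω₁)=(-0.100383, -0.069654), Y(Ω₂)=(-0.210728, -0.021373)
  term(m=-2) = (0.076722, -0.049764)   from Y*(Ω₁)=(0.307155, -0.230026), Y(Ω₂)=(0.237766, 0.016046)
  term(m=-1) = (0.004233, 0.014304)   from Y*(Ω₁)=(0.017805, 0.053477), Y(Ω₂)=(0.264501, 0.008915)
  term(m=+0) = (-0.074120, 0.000000)   from Y*(Ω₁)=(0.365700, -0.000000), Y(Ω₂)=(-0.202681, 0.000000)
  term(m=+1) = (0.004233, -0.014304)   from Y*(Ω₁)=(-0.017805, 0.053477), Y(Ω₂)=(-0.264501, 0.008915)
  term(m=+2) = (0.076722, 0.049764)   from Y*(Ω₁)=(0.307155, 0.230026), Y(Ω₂)=(0.237766, -0.016046)
  term(m=+3) = (0.019665, -0.016824)   from Y*(Ω₁)=(0.100383, -0.069654), Y(Ω₂)=(0.210728, -0.021373)
  term(m=+4) = (-0.042628, -0.095460)   from Y*(Ω₁)=(0.087838, 0.299580), Y(Ω₂)=(-0.331839, 0.044995)
  term(m=+5) = (-0.016103, 0.002143)   from Y*(Ω₁)=(0.461318, 0.016700), Y(Ω₂)=(-0.034692, 0.005900)
  term(m=+6) = (0.020600, -0.131468)   from Y*(Ω₁)=(0.116230, -0.311072), Y(Ω₂)=(0.392565, -0.080458)
  term(m=+7) = (0.055129, 0.026165)   from Y*(Ω₁)=(-0.115021, -0.092819), Y(Ω₂)=(-0.401441, 0.096475)
  term(m=+8) = (-0.005155, 0.005751)   from Y*(Ω₁)=(-0.032603, 0.020917), Y(Ω₂)=(0.192180, -0.053093)
Total Σ_m = (0.150805, -0.000000). Multiply by 0.739198: (0.111475, -0.000000). P_8(cos γ) = 0.111475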